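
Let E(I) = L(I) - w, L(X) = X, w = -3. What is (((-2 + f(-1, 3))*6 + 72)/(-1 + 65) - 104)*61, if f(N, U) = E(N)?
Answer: -50203/8 ≈ -6275.4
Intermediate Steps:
E(I) = 3 + I (E(I) = I - 1*(-3) = I + 3 = 3 + I)
f(N, U) = 3 + N
(((-2 + f(-1, 3))*6 + 72)/(-1 + 65) - 104)*61 = (((-2 + (3 - 1))*6 + 72)/(-1 + 65) - 104)*61 = (((-2 + 2)*6 + 72)/64 - 104)*61 = ((0*6 + 72)*(1/64) - 104)*61 = ((0 + 72)*(1/64) - 104)*61 = (72*(1/64) - 104)*61 = (9/8 - 104)*61 = -823/8*61 = -50203/8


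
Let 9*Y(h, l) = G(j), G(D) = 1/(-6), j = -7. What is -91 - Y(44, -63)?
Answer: -4913/54 ≈ -90.981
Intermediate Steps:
G(D) = -1/6 (G(D) = 1*(-1/6) = -1/6)
Y(h, l) = -1/54 (Y(h, l) = (1/9)*(-1/6) = -1/54)
-91 - Y(44, -63) = -91 - 1*(-1/54) = -91 + 1/54 = -4913/54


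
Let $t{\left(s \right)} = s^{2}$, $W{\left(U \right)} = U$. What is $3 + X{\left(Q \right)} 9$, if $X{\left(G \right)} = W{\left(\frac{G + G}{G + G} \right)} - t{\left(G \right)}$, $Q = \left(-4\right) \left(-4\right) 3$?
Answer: $-20724$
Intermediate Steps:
$Q = 48$ ($Q = 16 \cdot 3 = 48$)
$X{\left(G \right)} = 1 - G^{2}$ ($X{\left(G \right)} = \frac{G + G}{G + G} - G^{2} = \frac{2 G}{2 G} - G^{2} = 2 G \frac{1}{2 G} - G^{2} = 1 - G^{2}$)
$3 + X{\left(Q \right)} 9 = 3 + \left(1 - 48^{2}\right) 9 = 3 + \left(1 - 2304\right) 9 = 3 - 20727 = -20724$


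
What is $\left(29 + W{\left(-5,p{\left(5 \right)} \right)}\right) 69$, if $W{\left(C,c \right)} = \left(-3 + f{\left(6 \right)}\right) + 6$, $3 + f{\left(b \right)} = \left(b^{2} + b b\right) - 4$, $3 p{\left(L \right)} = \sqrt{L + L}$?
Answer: $6693$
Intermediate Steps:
$p{\left(L \right)} = \frac{\sqrt{2} \sqrt{L}}{3}$ ($p{\left(L \right)} = \frac{\sqrt{L + L}}{3} = \frac{\sqrt{2 L}}{3} = \frac{\sqrt{2} \sqrt{L}}{3}$)
$f{\left(b \right)} = -7 + 2 b^{2}$ ($f{\left(b \right)} = -3 - \left(4 - b^{2} - b b\right) = -3 + \left(\left(b^{2} + b^{2}\right) - 4\right) = -3 + \left(2 b^{2} - 4\right) = -3 + \left(-4 + 2 b^{2}\right) = -7 + 2 b^{2}$)
$W{\left(C,c \right)} = 68$ ($W{\left(C,c \right)} = \left(-3 - \left(7 - 2 \cdot 6^{2}\right)\right) + 6 = \left(-3 + \left(-7 + 2 \cdot 36\right)\right) + 6 = \left(-3 + \left(-7 + 72\right)\right) + 6 = \left(-3 + 65\right) + 6 = 62 + 6 = 68$)
$\left(29 + W{\left(-5,p{\left(5 \right)} \right)}\right) 69 = \left(29 + 68\right) 69 = 97 \cdot 69 = 6693$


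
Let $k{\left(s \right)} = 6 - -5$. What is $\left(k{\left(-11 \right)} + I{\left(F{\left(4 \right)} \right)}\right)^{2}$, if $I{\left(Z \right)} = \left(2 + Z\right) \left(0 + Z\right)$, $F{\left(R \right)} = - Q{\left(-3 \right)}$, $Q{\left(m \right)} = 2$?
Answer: $121$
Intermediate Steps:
$k{\left(s \right)} = 11$ ($k{\left(s \right)} = 6 + 5 = 11$)
$F{\left(R \right)} = -2$ ($F{\left(R \right)} = \left(-1\right) 2 = -2$)
$I{\left(Z \right)} = Z \left(2 + Z\right)$ ($I{\left(Z \right)} = \left(2 + Z\right) Z = Z \left(2 + Z\right)$)
$\left(k{\left(-11 \right)} + I{\left(F{\left(4 \right)} \right)}\right)^{2} = \left(11 - 2 \left(2 - 2\right)\right)^{2} = \left(11 - 0\right)^{2} = \left(11 + 0\right)^{2} = 11^{2} = 121$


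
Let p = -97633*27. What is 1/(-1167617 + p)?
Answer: -1/3803708 ≈ -2.6290e-7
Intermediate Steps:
p = -2636091
1/(-1167617 + p) = 1/(-1167617 - 2636091) = 1/(-3803708) = -1/3803708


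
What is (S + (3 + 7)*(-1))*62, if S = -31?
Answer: -2542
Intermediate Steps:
(S + (3 + 7)*(-1))*62 = (-31 + (3 + 7)*(-1))*62 = (-31 + 10*(-1))*62 = (-31 - 10)*62 = -41*62 = -2542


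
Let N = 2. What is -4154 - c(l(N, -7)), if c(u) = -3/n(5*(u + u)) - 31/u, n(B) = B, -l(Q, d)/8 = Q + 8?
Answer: -3323513/800 ≈ -4154.4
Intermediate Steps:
l(Q, d) = -64 - 8*Q (l(Q, d) = -8*(Q + 8) = -8*(8 + Q) = -64 - 8*Q)
c(u) = -313/(10*u) (c(u) = -3*1/(5*(u + u)) - 31/u = -3*1/(10*u) - 31/u = -3/(10*u) - 31/u = -313/(10*u))
-4154 - c(l(N, -7)) = -4154 - (-313)/(10*(-64 - 8*2)) = -4154 - (-313)/(10*(-64 - 16)) = -4154 - (-313)/(10*(-80)) = -4154 - (-313)*(-1)/(10*80) = -4154 - 1*313/800 = -4154 - 313/800 = -3323513/800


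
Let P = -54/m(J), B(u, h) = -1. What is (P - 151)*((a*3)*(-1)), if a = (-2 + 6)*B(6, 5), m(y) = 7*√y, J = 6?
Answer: -1812 - 108*√6/7 ≈ -1849.8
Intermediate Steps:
a = -4 (a = (-2 + 6)*(-1) = 4*(-1) = -4)
P = -9*√6/7 (P = -54*√6/42 = -9*√6/7 ≈ -3.1493)
(P - 151)*((a*3)*(-1)) = (-9*√6/7 - 151)*(-4*3*(-1)) = (-151 - 9*√6/7)*(-12*(-1)) = (-151 - 9*√6/7)*12 = -1812 - 108*√6/7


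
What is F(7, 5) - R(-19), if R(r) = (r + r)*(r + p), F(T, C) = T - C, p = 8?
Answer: -416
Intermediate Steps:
R(r) = 2*r*(8 + r) (R(r) = (r + r)*(r + 8) = (2*r)*(8 + r) = 2*r*(8 + r))
F(7, 5) - R(-19) = (7 - 1*5) - 2*(-19)*(8 - 19) = (7 - 5) - 2*(-19)*(-11) = 2 - 1*418 = 2 - 418 = -416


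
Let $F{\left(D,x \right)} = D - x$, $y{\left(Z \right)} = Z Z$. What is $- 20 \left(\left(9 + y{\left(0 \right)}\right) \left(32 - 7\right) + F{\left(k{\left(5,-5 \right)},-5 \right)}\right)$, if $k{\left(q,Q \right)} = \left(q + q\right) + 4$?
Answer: $-4880$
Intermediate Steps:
$y{\left(Z \right)} = Z^{2}$
$k{\left(q,Q \right)} = 4 + 2 q$ ($k{\left(q,Q \right)} = 2 q + 4 = 4 + 2 q$)
$- 20 \left(\left(9 + y{\left(0 \right)}\right) \left(32 - 7\right) + F{\left(k{\left(5,-5 \right)},-5 \right)}\right) = - 20 \left(\left(9 + 0^{2}\right) \left(32 - 7\right) + \left(\left(4 + 2 \cdot 5\right) - -5\right)\right) = - 20 \left(\left(9 + 0\right) 25 + \left(\left(4 + 10\right) + 5\right)\right) = - 20 \left(9 \cdot 25 + \left(14 + 5\right)\right) = - 20 \left(225 + 19\right) = \left(-20\right) 244 = -4880$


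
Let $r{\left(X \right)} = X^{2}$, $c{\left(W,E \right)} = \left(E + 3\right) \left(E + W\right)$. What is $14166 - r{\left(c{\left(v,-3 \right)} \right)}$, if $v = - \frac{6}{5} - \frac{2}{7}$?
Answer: $14166$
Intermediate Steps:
$v = - \frac{52}{35}$ ($v = \left(-6\right) \frac{1}{5} - \frac{2}{7} = - \frac{6}{5} - \frac{2}{7} = - \frac{52}{35} \approx -1.4857$)
$c{\left(W,E \right)} = \left(3 + E\right) \left(E + W\right)$
$14166 - r{\left(c{\left(v,-3 \right)} \right)} = 14166 - \left(\left(-3\right)^{2} + 3 \left(-3\right) + 3 \left(- \frac{52}{35}\right) - - \frac{156}{35}\right)^{2} = 14166 - \left(9 - 9 - \frac{156}{35} + \frac{156}{35}\right)^{2} = 14166 - 0^{2} = 14166 - 0 = 14166 + 0 = 14166$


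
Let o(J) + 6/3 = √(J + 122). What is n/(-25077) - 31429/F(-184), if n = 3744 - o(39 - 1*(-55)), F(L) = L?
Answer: 787455769/4614168 + 2*√6/8359 ≈ 170.66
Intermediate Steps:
o(J) = -2 + √(122 + J) (o(J) = -2 + √(J + 122) = -2 + √(122 + J))
n = 3746 - 6*√6 (n = 3744 - (-2 + √(122 + (39 - 1*(-55)))) = 3744 - (-2 + √(122 + (39 + 55))) = 3744 - (-2 + √(122 + 94)) = 3744 - (-2 + √216) = 3744 - (-2 + 6*√6) = 3744 + (2 - 6*√6) = 3746 - 6*√6 ≈ 3731.3)
n/(-25077) - 31429/F(-184) = (3746 - 6*√6)/(-25077) - 31429/(-184) = (3746 - 6*√6)*(-1/25077) - 31429*(-1/184) = (-3746/25077 + 2*√6/8359) + 31429/184 = 787455769/4614168 + 2*√6/8359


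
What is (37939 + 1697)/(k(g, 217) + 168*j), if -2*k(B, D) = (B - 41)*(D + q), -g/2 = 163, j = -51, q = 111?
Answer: 9909/12905 ≈ 0.76784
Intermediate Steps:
g = -326 (g = -2*163 = -326)
k(B, D) = -(-41 + B)*(111 + D)/2 (k(B, D) = -(B - 41)*(D + 111)/2 = -(-41 + B)*(111 + D)/2)
(37939 + 1697)/(k(g, 217) + 168*j) = (37939 + 1697)/((4551/2 - 111/2*(-326) + (41/2)*217 - ½*(-326)*217) + 168*(-51)) = 39636/((4551/2 + 18093 + 8897/2 + 35371) - 8568) = 39636/(60188 - 8568) = 39636/51620 = 39636*(1/51620) = 9909/12905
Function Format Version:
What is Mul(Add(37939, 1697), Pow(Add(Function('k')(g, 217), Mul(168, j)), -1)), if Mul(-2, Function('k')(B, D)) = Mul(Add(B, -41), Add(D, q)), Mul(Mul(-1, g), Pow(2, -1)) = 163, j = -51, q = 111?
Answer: Rational(9909, 12905) ≈ 0.76784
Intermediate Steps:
g = -326 (g = Mul(-2, 163) = -326)
Function('k')(B, D) = Mul(Rational(-1, 2), Add(-41, B), Add(111, D)) (Function('k')(B, D) = Mul(Rational(-1, 2), Mul(Add(B, -41), Add(D, 111))) = Mul(Rational(-1, 2), Mul(Add(-41, B), Add(111, D))) = Mul(Rational(-1, 2), Add(-41, B), Add(111, D)))
Mul(Add(37939, 1697), Pow(Add(Function('k')(g, 217), Mul(168, j)), -1)) = Mul(Add(37939, 1697), Pow(Add(Add(Rational(4551, 2), Mul(Rational(-111, 2), -326), Mul(Rational(41, 2), 217), Mul(Rational(-1, 2), -326, 217)), Mul(168, -51)), -1)) = Mul(39636, Pow(Add(Add(Rational(4551, 2), 18093, Rational(8897, 2), 35371), -8568), -1)) = Mul(39636, Pow(Add(60188, -8568), -1)) = Mul(39636, Pow(51620, -1)) = Mul(39636, Rational(1, 51620)) = Rational(9909, 12905)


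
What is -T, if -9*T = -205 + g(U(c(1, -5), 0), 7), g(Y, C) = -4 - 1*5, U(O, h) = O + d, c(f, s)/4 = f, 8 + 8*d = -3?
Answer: -214/9 ≈ -23.778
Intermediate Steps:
d = -11/8 (d = -1 + (⅛)*(-3) = -1 - 3/8 = -11/8 ≈ -1.3750)
c(f, s) = 4*f
U(O, h) = -11/8 + O (U(O, h) = O - 11/8 = -11/8 + O)
g(Y, C) = -9 (g(Y, C) = -4 - 5 = -9)
T = 214/9 (T = -(-205 - 9)/9 = -⅑*(-214) = 214/9 ≈ 23.778)
-T = -1*214/9 = -214/9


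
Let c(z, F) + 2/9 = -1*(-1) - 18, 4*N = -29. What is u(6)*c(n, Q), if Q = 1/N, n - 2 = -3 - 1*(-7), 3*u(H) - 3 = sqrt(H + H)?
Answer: -155/9 - 310*sqrt(3)/27 ≈ -37.109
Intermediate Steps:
u(H) = 1 + sqrt(2)*sqrt(H)/3 (u(H) = 1 + sqrt(H + H)/3 = 1 + sqrt(2*H)/3 = 1 + (sqrt(2)*sqrt(H))/3 = 1 + sqrt(2)*sqrt(H)/3)
n = 6 (n = 2 + (-3 - 1*(-7)) = 2 + (-3 + 7) = 2 + 4 = 6)
N = -29/4 (N = (1/4)*(-29) = -29/4 ≈ -7.2500)
Q = -4/29 (Q = 1/(-29/4) = -4/29 ≈ -0.13793)
c(z, F) = -155/9 (c(z, F) = -2/9 + (-1*(-1) - 18) = -2/9 + (1 - 18) = -2/9 - 17 = -155/9)
u(6)*c(n, Q) = (1 + sqrt(2)*sqrt(6)/3)*(-155/9) = (1 + 2*sqrt(3)/3)*(-155/9) = -155/9 - 310*sqrt(3)/27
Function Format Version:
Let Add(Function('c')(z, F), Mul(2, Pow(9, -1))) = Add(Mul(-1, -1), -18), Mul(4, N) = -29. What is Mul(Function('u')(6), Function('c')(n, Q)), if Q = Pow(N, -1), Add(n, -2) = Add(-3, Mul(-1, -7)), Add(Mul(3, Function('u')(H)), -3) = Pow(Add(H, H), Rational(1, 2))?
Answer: Add(Rational(-155, 9), Mul(Rational(-310, 27), Pow(3, Rational(1, 2)))) ≈ -37.109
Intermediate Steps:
Function('u')(H) = Add(1, Mul(Rational(1, 3), Pow(2, Rational(1, 2)), Pow(H, Rational(1, 2)))) (Function('u')(H) = Add(1, Mul(Rational(1, 3), Pow(Add(H, H), Rational(1, 2)))) = Add(1, Mul(Rational(1, 3), Pow(Mul(2, H), Rational(1, 2)))) = Add(1, Mul(Rational(1, 3), Mul(Pow(2, Rational(1, 2)), Pow(H, Rational(1, 2))))) = Add(1, Mul(Rational(1, 3), Pow(2, Rational(1, 2)), Pow(H, Rational(1, 2)))))
n = 6 (n = Add(2, Add(-3, Mul(-1, -7))) = Add(2, Add(-3, 7)) = Add(2, 4) = 6)
N = Rational(-29, 4) (N = Mul(Rational(1, 4), -29) = Rational(-29, 4) ≈ -7.2500)
Q = Rational(-4, 29) (Q = Pow(Rational(-29, 4), -1) = Rational(-4, 29) ≈ -0.13793)
Function('c')(z, F) = Rational(-155, 9) (Function('c')(z, F) = Add(Rational(-2, 9), Add(Mul(-1, -1), -18)) = Add(Rational(-2, 9), Add(1, -18)) = Add(Rational(-2, 9), -17) = Rational(-155, 9))
Mul(Function('u')(6), Function('c')(n, Q)) = Mul(Add(1, Mul(Rational(1, 3), Pow(2, Rational(1, 2)), Pow(6, Rational(1, 2)))), Rational(-155, 9)) = Mul(Add(1, Mul(Rational(2, 3), Pow(3, Rational(1, 2)))), Rational(-155, 9)) = Add(Rational(-155, 9), Mul(Rational(-310, 27), Pow(3, Rational(1, 2))))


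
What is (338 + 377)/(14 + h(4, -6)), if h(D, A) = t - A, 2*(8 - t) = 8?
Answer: 715/24 ≈ 29.792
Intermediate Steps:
t = 4 (t = 8 - ½*8 = 8 - 4 = 4)
h(D, A) = 4 - A
(338 + 377)/(14 + h(4, -6)) = (338 + 377)/(14 + (4 - 1*(-6))) = 715/(14 + (4 + 6)) = 715/(14 + 10) = 715/24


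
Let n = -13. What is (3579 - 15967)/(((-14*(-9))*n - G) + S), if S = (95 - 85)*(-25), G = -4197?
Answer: -12388/2309 ≈ -5.3651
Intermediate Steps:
S = -250 (S = 10*(-25) = -250)
(3579 - 15967)/(((-14*(-9))*n - G) + S) = (3579 - 15967)/((-14*(-9)*(-13) - 1*(-4197)) - 250) = -12388/((126*(-13) + 4197) - 250) = -12388/((-1638 + 4197) - 250) = -12388/(2559 - 250) = -12388/2309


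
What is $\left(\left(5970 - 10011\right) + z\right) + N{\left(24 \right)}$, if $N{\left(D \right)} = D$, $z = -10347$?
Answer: $-14364$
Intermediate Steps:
$\left(\left(5970 - 10011\right) + z\right) + N{\left(24 \right)} = \left(\left(5970 - 10011\right) - 10347\right) + 24 = \left(-4041 - 10347\right) + 24 = -14388 + 24 = -14364$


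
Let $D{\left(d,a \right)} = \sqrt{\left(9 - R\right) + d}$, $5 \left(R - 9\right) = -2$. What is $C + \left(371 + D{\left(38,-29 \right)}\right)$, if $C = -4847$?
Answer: $-4476 + \frac{8 \sqrt{15}}{5} \approx -4469.8$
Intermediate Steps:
$R = \frac{43}{5}$ ($R = 9 + \frac{1}{5} \left(-2\right) = 9 - \frac{2}{5} = \frac{43}{5} \approx 8.6$)
$D{\left(d,a \right)} = \sqrt{\frac{2}{5} + d}$ ($D{\left(d,a \right)} = \sqrt{\left(9 - \frac{43}{5}\right) + d} = \sqrt{\frac{2}{5} + d}$)
$C + \left(371 + D{\left(38,-29 \right)}\right) = -4847 + \left(371 + \frac{\sqrt{10 + 25 \cdot 38}}{5}\right) = -4847 + \left(371 + \frac{\sqrt{10 + 950}}{5}\right) = -4847 + \left(371 + \frac{\sqrt{960}}{5}\right) = -4847 + \left(371 + \frac{8 \sqrt{15}}{5}\right) = -4476 + \frac{8 \sqrt{15}}{5}$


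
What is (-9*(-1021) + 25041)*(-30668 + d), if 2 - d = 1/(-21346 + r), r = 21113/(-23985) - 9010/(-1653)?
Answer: -42294200412591084870/40291811089 ≈ -1.0497e+9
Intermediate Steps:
r = 60401687/13215735 (r = 21113*(-1/23985) - 9010*(-1/1653) = -21113/23985 + 9010/1653 = 60401687/13215735 ≈ 4.5704)
d = 564098570981/282042677623 (d = 2 - 1/(-21346 + 60401687/13215735) = 2 - 1/(-282042677623/13215735) = 2 - 1*(-13215735/282042677623) = 2 + 13215735/282042677623 = 564098570981/282042677623 ≈ 2.0000)
(-9*(-1021) + 25041)*(-30668 + d) = (-9*(-1021) + 25041)*(-30668 + 564098570981/282042677623) = (9189 + 25041)*(-8649120738771183/282042677623) = 34230*(-8649120738771183/282042677623) = -42294200412591084870/40291811089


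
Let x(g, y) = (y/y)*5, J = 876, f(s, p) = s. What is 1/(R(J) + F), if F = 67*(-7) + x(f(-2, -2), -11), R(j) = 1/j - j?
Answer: -876/1173839 ≈ -0.00074627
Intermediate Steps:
x(g, y) = 5 (x(g, y) = 1*5 = 5)
F = -464 (F = 67*(-7) + 5 = -469 + 5 = -464)
1/(R(J) + F) = 1/((1/876 - 1*876) - 464) = 1/((1/876 - 876) - 464) = 1/(-767375/876 - 464) = 1/(-1173839/876) = -876/1173839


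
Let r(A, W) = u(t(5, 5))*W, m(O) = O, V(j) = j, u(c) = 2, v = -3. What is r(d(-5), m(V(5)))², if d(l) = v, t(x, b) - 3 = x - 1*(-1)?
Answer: 100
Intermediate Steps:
t(x, b) = 4 + x (t(x, b) = 3 + (x - 1*(-1)) = 3 + (x + 1) = 3 + (1 + x) = 4 + x)
d(l) = -3
r(A, W) = 2*W
r(d(-5), m(V(5)))² = (2*5)² = 10² = 100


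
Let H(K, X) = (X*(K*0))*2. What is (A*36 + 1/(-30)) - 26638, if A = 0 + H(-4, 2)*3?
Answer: -799141/30 ≈ -26638.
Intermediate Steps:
H(K, X) = 0 (H(K, X) = (X*0)*2 = 0*2 = 0)
A = 0 (A = 0 + 0*3 = 0 + 0 = 0)
(A*36 + 1/(-30)) - 26638 = (0*36 + 1/(-30)) - 26638 = (0 - 1/30) - 26638 = -1/30 - 26638 = -799141/30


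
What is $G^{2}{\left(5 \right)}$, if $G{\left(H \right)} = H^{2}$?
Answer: $625$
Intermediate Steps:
$G^{2}{\left(5 \right)} = \left(5^{2}\right)^{2} = 25^{2} = 625$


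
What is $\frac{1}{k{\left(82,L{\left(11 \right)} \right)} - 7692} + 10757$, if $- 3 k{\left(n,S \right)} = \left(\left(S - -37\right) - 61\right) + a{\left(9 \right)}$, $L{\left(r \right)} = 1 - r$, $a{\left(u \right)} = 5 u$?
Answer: $\frac{248346856}{23087} \approx 10757.0$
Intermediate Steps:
$k{\left(n,S \right)} = -7 - \frac{S}{3}$ ($k{\left(n,S \right)} = - \frac{\left(\left(S - -37\right) - 61\right) + 5 \cdot 9}{3} = - \frac{\left(\left(S + 37\right) - 61\right) + 45}{3} = - \frac{\left(\left(37 + S\right) - 61\right) + 45}{3} = - \frac{\left(-24 + S\right) + 45}{3} = - \frac{21 + S}{3} = -7 - \frac{S}{3}$)
$\frac{1}{k{\left(82,L{\left(11 \right)} \right)} - 7692} + 10757 = \frac{1}{\left(-7 - \frac{1 - 11}{3}\right) - 7692} + 10757 = \frac{1}{\left(-7 - - \frac{10}{3}\right) - 7692} + 10757 = \frac{1}{\left(-7 + \frac{10}{3}\right) - 7692} + 10757 = \frac{1}{- \frac{11}{3} - 7692} + 10757 = \frac{1}{- \frac{23087}{3}} + 10757 = - \frac{3}{23087} + 10757 = \frac{248346856}{23087}$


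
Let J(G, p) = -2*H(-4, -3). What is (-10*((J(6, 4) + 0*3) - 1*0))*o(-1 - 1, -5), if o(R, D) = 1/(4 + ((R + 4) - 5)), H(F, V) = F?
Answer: -80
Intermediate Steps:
J(G, p) = 8 (J(G, p) = -2*(-4) = 8)
o(R, D) = 1/(3 + R) (o(R, D) = 1/(4 + ((4 + R) - 5)) = 1/(4 + (-1 + R)) = 1/(3 + R))
(-10*((J(6, 4) + 0*3) - 1*0))*o(-1 - 1, -5) = (-10*((8 + 0*3) - 1*0))/(3 + (-1 - 1)) = (-10*((8 + 0) + 0))/(3 - 2) = -10*(8 + 0)/1 = -10*8*1 = -80*1 = -80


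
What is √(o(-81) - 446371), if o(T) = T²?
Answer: I*√439810 ≈ 663.18*I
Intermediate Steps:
√(o(-81) - 446371) = √((-81)² - 446371) = √(6561 - 446371) = √(-439810) = I*√439810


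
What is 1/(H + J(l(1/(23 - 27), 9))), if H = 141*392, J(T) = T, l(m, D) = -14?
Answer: 1/55258 ≈ 1.8097e-5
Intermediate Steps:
H = 55272
1/(H + J(l(1/(23 - 27), 9))) = 1/(55272 - 14) = 1/55258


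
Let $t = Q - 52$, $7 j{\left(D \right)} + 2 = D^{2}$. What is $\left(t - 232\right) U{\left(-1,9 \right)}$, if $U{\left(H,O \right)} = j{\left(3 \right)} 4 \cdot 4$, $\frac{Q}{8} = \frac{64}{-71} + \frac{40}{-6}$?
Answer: $- \frac{1174208}{213} \approx -5512.7$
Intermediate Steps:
$Q = - \frac{12896}{213}$ ($Q = 8 \left(\frac{64}{-71} + \frac{40}{-6}\right) = 8 \left(64 \left(- \frac{1}{71}\right) + 40 \left(- \frac{1}{6}\right)\right) = 8 \left(- \frac{64}{71} - \frac{20}{3}\right) = 8 \left(- \frac{1612}{213}\right) = - \frac{12896}{213} \approx -60.545$)
$j{\left(D \right)} = - \frac{2}{7} + \frac{D^{2}}{7}$
$U{\left(H,O \right)} = 16$ ($U{\left(H,O \right)} = \left(- \frac{2}{7} + \frac{3^{2}}{7}\right) 4 \cdot 4 = \left(- \frac{2}{7} + \frac{1}{7} \cdot 9\right) 4 \cdot 4 = \left(- \frac{2}{7} + \frac{9}{7}\right) 4 \cdot 4 = 1 \cdot 4 \cdot 4 = 4 \cdot 4 = 16$)
$t = - \frac{23972}{213}$ ($t = - \frac{12896}{213} - 52 = - \frac{23972}{213} \approx -112.54$)
$\left(t - 232\right) U{\left(-1,9 \right)} = \left(- \frac{23972}{213} - 232\right) 16 = \left(- \frac{73388}{213}\right) 16 = - \frac{1174208}{213}$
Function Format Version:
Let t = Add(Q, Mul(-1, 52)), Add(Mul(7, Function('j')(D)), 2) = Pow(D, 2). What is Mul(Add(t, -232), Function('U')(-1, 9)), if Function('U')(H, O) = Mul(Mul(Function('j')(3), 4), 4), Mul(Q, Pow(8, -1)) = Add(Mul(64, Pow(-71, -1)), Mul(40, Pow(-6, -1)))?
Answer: Rational(-1174208, 213) ≈ -5512.7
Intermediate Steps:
Q = Rational(-12896, 213) (Q = Mul(8, Add(Mul(64, Pow(-71, -1)), Mul(40, Pow(-6, -1)))) = Mul(8, Add(Mul(64, Rational(-1, 71)), Mul(40, Rational(-1, 6)))) = Mul(8, Add(Rational(-64, 71), Rational(-20, 3))) = Mul(8, Rational(-1612, 213)) = Rational(-12896, 213) ≈ -60.545)
Function('j')(D) = Add(Rational(-2, 7), Mul(Rational(1, 7), Pow(D, 2)))
Function('U')(H, O) = 16 (Function('U')(H, O) = Mul(Mul(Add(Rational(-2, 7), Mul(Rational(1, 7), Pow(3, 2))), 4), 4) = Mul(Mul(Add(Rational(-2, 7), Mul(Rational(1, 7), 9)), 4), 4) = Mul(Mul(Add(Rational(-2, 7), Rational(9, 7)), 4), 4) = Mul(Mul(1, 4), 4) = Mul(4, 4) = 16)
t = Rational(-23972, 213) (t = Add(Rational(-12896, 213), Mul(-1, 52)) = Add(Rational(-12896, 213), -52) = Rational(-23972, 213) ≈ -112.54)
Mul(Add(t, -232), Function('U')(-1, 9)) = Mul(Add(Rational(-23972, 213), -232), 16) = Mul(Rational(-73388, 213), 16) = Rational(-1174208, 213)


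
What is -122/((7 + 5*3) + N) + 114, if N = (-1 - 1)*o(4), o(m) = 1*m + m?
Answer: 281/3 ≈ 93.667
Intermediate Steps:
o(m) = 2*m (o(m) = m + m = 2*m)
N = -16 (N = (-1 - 1)*(2*4) = -2*8 = -16)
-122/((7 + 5*3) + N) + 114 = -122/((7 + 5*3) - 16) + 114 = -122/((7 + 15) - 16) + 114 = -122/(22 - 16) + 114 = -122/6 + 114 = -122*⅙ + 114 = -61/3 + 114 = 281/3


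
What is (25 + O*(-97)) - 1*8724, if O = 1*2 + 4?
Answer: -9281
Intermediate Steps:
O = 6 (O = 2 + 4 = 6)
(25 + O*(-97)) - 1*8724 = (25 + 6*(-97)) - 1*8724 = (25 - 582) - 8724 = -557 - 8724 = -9281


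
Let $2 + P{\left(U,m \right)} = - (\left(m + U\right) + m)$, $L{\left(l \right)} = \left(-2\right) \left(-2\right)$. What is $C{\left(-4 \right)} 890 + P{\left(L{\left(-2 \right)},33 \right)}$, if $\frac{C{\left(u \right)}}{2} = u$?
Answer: $-7192$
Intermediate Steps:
$C{\left(u \right)} = 2 u$
$L{\left(l \right)} = 4$
$P{\left(U,m \right)} = -2 - U - 2 m$ ($P{\left(U,m \right)} = -2 - \left(\left(m + U\right) + m\right) = -2 - \left(\left(U + m\right) + m\right) = -2 - \left(U + 2 m\right) = -2 - U - 2 m$)
$C{\left(-4 \right)} 890 + P{\left(L{\left(-2 \right)},33 \right)} = 2 \left(-4\right) 890 - 72 = \left(-8\right) 890 - 72 = -7120 - 72 = -7192$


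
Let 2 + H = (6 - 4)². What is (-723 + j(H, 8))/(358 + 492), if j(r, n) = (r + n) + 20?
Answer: -693/850 ≈ -0.81529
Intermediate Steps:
H = 2 (H = -2 + (6 - 4)² = -2 + 2² = -2 + 4 = 2)
j(r, n) = 20 + n + r (j(r, n) = (n + r) + 20 = 20 + n + r)
(-723 + j(H, 8))/(358 + 492) = (-723 + (20 + 8 + 2))/(358 + 492) = (-723 + 30)/850 = -693*1/850 = -693/850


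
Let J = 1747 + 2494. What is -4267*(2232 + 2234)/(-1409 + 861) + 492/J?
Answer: 40409277659/1162034 ≈ 34775.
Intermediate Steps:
J = 4241
-4267*(2232 + 2234)/(-1409 + 861) + 492/J = -4267*(2232 + 2234)/(-1409 + 861) + 492/4241 = -4267/((-548/4466)) + 492*(1/4241) = -4267/((-548*1/4466)) + 492/4241 = -4267/(-274/2233) + 492/4241 = -4267*(-2233/274) + 492/4241 = 9528211/274 + 492/4241 = 40409277659/1162034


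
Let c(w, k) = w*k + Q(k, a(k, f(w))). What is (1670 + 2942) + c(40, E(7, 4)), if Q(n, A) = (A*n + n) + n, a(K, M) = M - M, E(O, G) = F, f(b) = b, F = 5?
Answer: 4822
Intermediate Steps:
E(O, G) = 5
a(K, M) = 0
Q(n, A) = 2*n + A*n (Q(n, A) = (n + A*n) + n = 2*n + A*n)
c(w, k) = 2*k + k*w (c(w, k) = w*k + k*(2 + 0) = k*w + k*2 = k*w + 2*k = 2*k + k*w)
(1670 + 2942) + c(40, E(7, 4)) = (1670 + 2942) + 5*(2 + 40) = 4612 + 5*42 = 4612 + 210 = 4822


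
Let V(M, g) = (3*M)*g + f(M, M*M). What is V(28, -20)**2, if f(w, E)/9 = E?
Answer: 28901376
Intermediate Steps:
f(w, E) = 9*E
V(M, g) = 9*M**2 + 3*M*g (V(M, g) = (3*M)*g + 9*(M*M) = 3*M*g + 9*M**2 = 9*M**2 + 3*M*g)
V(28, -20)**2 = (3*28*(-20 + 3*28))**2 = (3*28*(-20 + 84))**2 = (3*28*64)**2 = 5376**2 = 28901376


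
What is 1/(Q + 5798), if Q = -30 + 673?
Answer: 1/6441 ≈ 0.00015526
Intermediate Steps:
Q = 643
1/(Q + 5798) = 1/(643 + 5798) = 1/6441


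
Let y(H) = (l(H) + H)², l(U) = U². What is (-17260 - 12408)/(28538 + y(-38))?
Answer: -14834/1002687 ≈ -0.014794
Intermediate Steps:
y(H) = (H + H²)² (y(H) = (H² + H)² = (H + H²)²)
(-17260 - 12408)/(28538 + y(-38)) = (-17260 - 12408)/(28538 + (-38)²*(1 - 38)²) = -29668/(28538 + 1444*(-37)²) = -29668/(28538 + 1444*1369) = -29668/(28538 + 1976836) = -29668/2005374 = -29668*1/2005374 = -14834/1002687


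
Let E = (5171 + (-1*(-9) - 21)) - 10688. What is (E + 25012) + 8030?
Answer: 27513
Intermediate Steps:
E = -5529 (E = (5171 + (9 - 21)) - 10688 = (5171 - 12) - 10688 = 5159 - 10688 = -5529)
(E + 25012) + 8030 = (-5529 + 25012) + 8030 = 19483 + 8030 = 27513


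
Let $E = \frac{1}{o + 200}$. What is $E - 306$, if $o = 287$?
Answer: $- \frac{149021}{487} \approx -306.0$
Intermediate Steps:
$E = \frac{1}{487}$ ($E = \frac{1}{287 + 200} = \frac{1}{487} \approx 0.0020534$)
$E - 306 = \frac{1}{487} - 306 = - \frac{149021}{487}$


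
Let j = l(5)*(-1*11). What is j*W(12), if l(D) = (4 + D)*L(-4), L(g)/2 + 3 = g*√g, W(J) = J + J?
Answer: 14256 + 38016*I ≈ 14256.0 + 38016.0*I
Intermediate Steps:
W(J) = 2*J
L(g) = -6 + 2*g^(3/2) (L(g) = -6 + 2*(g*√g) = -6 + 2*g^(3/2))
l(D) = (-6 - 16*I)*(4 + D) (l(D) = (4 + D)*(-6 + 2*(-4)^(3/2)) = (4 + D)*(-6 + 2*(-8*I)) = (4 + D)*(-6 - 16*I) = (-6 - 16*I)*(4 + D))
j = 594 + 1584*I (j = (-2*(3 + 8*I)*(4 + 5))*(-1*11) = -2*(3 + 8*I)*9*(-11) = (-54 - 144*I)*(-11) = 594 + 1584*I ≈ 594.0 + 1584.0*I)
j*W(12) = (594 + 1584*I)*(2*12) = (594 + 1584*I)*24 = 14256 + 38016*I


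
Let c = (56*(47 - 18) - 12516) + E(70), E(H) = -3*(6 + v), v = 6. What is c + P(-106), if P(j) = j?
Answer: -11034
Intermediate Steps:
E(H) = -36 (E(H) = -3*(6 + 6) = -3*12 = -36)
c = -10928 (c = (56*(47 - 18) - 12516) - 36 = (56*29 - 12516) - 36 = (1624 - 12516) - 36 = -10892 - 36 = -10928)
c + P(-106) = -10928 - 106 = -11034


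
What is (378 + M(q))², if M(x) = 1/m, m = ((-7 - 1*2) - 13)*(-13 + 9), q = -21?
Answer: 1106560225/7744 ≈ 1.4289e+5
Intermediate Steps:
m = 88 (m = ((-7 - 2) - 13)*(-4) = (-9 - 13)*(-4) = -22*(-4) = 88)
M(x) = 1/88
(378 + M(q))² = (378 + 1/88)² = (33265/88)² = 1106560225/7744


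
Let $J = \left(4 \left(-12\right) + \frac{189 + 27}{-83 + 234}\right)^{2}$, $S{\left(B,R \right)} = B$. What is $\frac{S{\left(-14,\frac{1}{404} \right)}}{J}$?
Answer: $- \frac{159607}{24724512} \approx -0.0064554$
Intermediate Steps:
$J = \frac{49449024}{22801}$ ($J = \left(-48 + \frac{216}{151}\right)^{2} = \left(- \frac{7032}{151}\right)^{2} = \frac{49449024}{22801} \approx 2168.7$)
$\frac{S{\left(-14,\frac{1}{404} \right)}}{J} = - \frac{14}{\frac{49449024}{22801}} = \left(-14\right) \frac{22801}{49449024} = - \frac{159607}{24724512}$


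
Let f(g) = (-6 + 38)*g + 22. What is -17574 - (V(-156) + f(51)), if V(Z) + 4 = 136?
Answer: -19360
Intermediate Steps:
V(Z) = 132 (V(Z) = -4 + 136 = 132)
f(g) = 22 + 32*g (f(g) = 32*g + 22 = 22 + 32*g)
-17574 - (V(-156) + f(51)) = -17574 - (132 + (22 + 32*51)) = -17574 - (132 + (22 + 1632)) = -17574 - (132 + 1654) = -17574 - 1*1786 = -17574 - 1786 = -19360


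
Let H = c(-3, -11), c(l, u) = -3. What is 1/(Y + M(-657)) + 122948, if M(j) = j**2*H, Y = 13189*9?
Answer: 144617093207/1176246 ≈ 1.2295e+5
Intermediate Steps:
Y = 118701
H = -3
M(j) = -3*j**2 (M(j) = j**2*(-3) = -3*j**2)
1/(Y + M(-657)) + 122948 = 1/(118701 - 3*(-657)**2) + 122948 = 1/(118701 - 3*431649) + 122948 = 1/(118701 - 1294947) + 122948 = 1/(-1176246) + 122948 = -1/1176246 + 122948 = 144617093207/1176246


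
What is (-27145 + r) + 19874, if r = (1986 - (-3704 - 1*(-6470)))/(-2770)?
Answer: -2013989/277 ≈ -7270.7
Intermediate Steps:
r = 78/277 (r = (1986 - (-3704 + 6470))*(-1/2770) = (1986 - 1*2766)*(-1/2770) = (1986 - 2766)*(-1/2770) = -780*(-1/2770) = 78/277 ≈ 0.28159)
(-27145 + r) + 19874 = (-27145 + 78/277) + 19874 = -7519087/277 + 19874 = -2013989/277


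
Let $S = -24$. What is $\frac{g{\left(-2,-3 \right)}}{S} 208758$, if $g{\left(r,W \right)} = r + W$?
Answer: $\frac{173965}{4} \approx 43491.0$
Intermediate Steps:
$g{\left(r,W \right)} = W + r$
$\frac{g{\left(-2,-3 \right)}}{S} 208758 = \frac{-3 - 2}{-24} \cdot 208758 = \left(-5\right) \left(- \frac{1}{24}\right) 208758 = \frac{5}{24} \cdot 208758 = \frac{173965}{4}$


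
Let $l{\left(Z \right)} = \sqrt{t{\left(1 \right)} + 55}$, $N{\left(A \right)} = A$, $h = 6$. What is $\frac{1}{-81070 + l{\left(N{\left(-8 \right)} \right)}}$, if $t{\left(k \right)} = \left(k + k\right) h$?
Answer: $- \frac{1210}{98094699} - \frac{\sqrt{67}}{6572344833} \approx -1.2336 \cdot 10^{-5}$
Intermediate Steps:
$t{\left(k \right)} = 12 k$ ($t{\left(k \right)} = \left(k + k\right) 6 = 2 k 6 = 12 k$)
$l{\left(Z \right)} = \sqrt{67}$ ($l{\left(Z \right)} = \sqrt{12 \cdot 1 + 55} = \sqrt{12 + 55} = \sqrt{67}$)
$\frac{1}{-81070 + l{\left(N{\left(-8 \right)} \right)}} = \frac{1}{-81070 + \sqrt{67}}$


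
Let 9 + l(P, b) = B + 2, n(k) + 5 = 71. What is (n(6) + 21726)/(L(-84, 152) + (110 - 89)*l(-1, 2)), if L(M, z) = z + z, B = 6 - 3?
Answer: 5448/55 ≈ 99.055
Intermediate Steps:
n(k) = 66 (n(k) = -5 + 71 = 66)
B = 3
L(M, z) = 2*z
l(P, b) = -4 (l(P, b) = -9 + (3 + 2) = -9 + 5 = -4)
(n(6) + 21726)/(L(-84, 152) + (110 - 89)*l(-1, 2)) = (66 + 21726)/(2*152 + (110 - 89)*(-4)) = 21792/(304 + 21*(-4)) = 21792/(304 - 84) = 21792/220 = 21792*(1/220) = 5448/55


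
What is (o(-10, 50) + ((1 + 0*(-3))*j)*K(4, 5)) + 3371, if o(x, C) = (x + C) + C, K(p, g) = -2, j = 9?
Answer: 3443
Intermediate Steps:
o(x, C) = x + 2*C (o(x, C) = (C + x) + C = x + 2*C)
(o(-10, 50) + ((1 + 0*(-3))*j)*K(4, 5)) + 3371 = ((-10 + 2*50) + ((1 + 0*(-3))*9)*(-2)) + 3371 = ((-10 + 100) + ((1 + 0)*9)*(-2)) + 3371 = (90 + (1*9)*(-2)) + 3371 = (90 + 9*(-2)) + 3371 = (90 - 18) + 3371 = 72 + 3371 = 3443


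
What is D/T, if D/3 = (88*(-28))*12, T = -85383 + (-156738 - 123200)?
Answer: 8064/33211 ≈ 0.24281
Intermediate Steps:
T = -365321 (T = -85383 - 279938 = -365321)
D = -88704 (D = 3*((88*(-28))*12) = 3*(-2464*12) = 3*(-29568) = -88704)
D/T = -88704/(-365321) = -88704*(-1/365321) = 8064/33211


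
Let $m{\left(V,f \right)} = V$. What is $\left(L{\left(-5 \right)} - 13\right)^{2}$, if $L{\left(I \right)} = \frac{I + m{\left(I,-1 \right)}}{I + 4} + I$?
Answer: $64$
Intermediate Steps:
$L{\left(I \right)} = I + \frac{2 I}{4 + I}$ ($L{\left(I \right)} = \frac{I + I}{I + 4} + I = \frac{2 I}{4 + I} + I = I + \frac{2 I}{4 + I}$)
$\left(L{\left(-5 \right)} - 13\right)^{2} = \left(- \frac{5 \left(6 - 5\right)}{4 - 5} - 13\right)^{2} = \left(\left(-5\right) \frac{1}{-1} \cdot 1 - 13\right)^{2} = \left(\left(-5\right) \left(-1\right) 1 - 13\right)^{2} = \left(5 - 13\right)^{2} = \left(-8\right)^{2} = 64$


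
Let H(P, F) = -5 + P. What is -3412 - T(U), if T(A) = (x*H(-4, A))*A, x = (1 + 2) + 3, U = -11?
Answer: -4006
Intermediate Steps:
x = 6 (x = 3 + 3 = 6)
T(A) = -54*A (T(A) = (6*(-5 - 4))*A = (6*(-9))*A = -54*A)
-3412 - T(U) = -3412 - (-54)*(-11) = -3412 - 1*594 = -3412 - 594 = -4006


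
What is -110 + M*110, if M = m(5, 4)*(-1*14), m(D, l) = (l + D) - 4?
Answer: -7810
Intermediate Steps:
m(D, l) = -4 + D + l (m(D, l) = (D + l) - 4 = -4 + D + l)
M = -70 (M = (-4 + 5 + 4)*(-1*14) = 5*(-14) = -70)
-110 + M*110 = -110 - 70*110 = -110 - 7700 = -7810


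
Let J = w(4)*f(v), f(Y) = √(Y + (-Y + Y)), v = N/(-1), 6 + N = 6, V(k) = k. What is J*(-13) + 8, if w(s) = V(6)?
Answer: 8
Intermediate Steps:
N = 0 (N = -6 + 6 = 0)
w(s) = 6
v = 0 (v = 0/(-1) = 0*(-1) = 0)
f(Y) = √Y (f(Y) = √(Y + 0) = √Y)
J = 0 (J = 6*√0 = 6*0 = 0)
J*(-13) + 8 = 0*(-13) + 8 = 0 + 8 = 8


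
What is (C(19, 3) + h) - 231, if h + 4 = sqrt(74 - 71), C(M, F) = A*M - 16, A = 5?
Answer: -156 + sqrt(3) ≈ -154.27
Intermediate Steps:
C(M, F) = -16 + 5*M (C(M, F) = 5*M - 16 = -16 + 5*M)
h = -4 + sqrt(3) (h = -4 + sqrt(74 - 71) = -4 + sqrt(3) ≈ -2.2679)
(C(19, 3) + h) - 231 = ((-16 + 5*19) + (-4 + sqrt(3))) - 231 = ((-16 + 95) + (-4 + sqrt(3))) - 231 = (79 + (-4 + sqrt(3))) - 231 = (75 + sqrt(3)) - 231 = -156 + sqrt(3)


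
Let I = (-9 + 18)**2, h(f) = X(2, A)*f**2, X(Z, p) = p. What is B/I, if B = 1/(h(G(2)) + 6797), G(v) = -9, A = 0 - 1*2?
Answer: 1/537435 ≈ 1.8607e-6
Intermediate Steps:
A = -2 (A = 0 - 2 = -2)
h(f) = -2*f**2
B = 1/6635 (B = 1/(-2*(-9)**2 + 6797) = 1/(-2*81 + 6797) = 1/(-162 + 6797) = 1/6635 ≈ 0.00015072)
I = 81 (I = 9**2 = 81)
B/I = (1/6635)/81 = (1/6635)*(1/81) = 1/537435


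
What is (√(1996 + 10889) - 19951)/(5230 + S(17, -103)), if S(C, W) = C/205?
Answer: -4089955/1072167 + 205*√12885/1072167 ≈ -3.7930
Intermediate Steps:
S(C, W) = C/205 (S(C, W) = C*(1/205) = C/205)
(√(1996 + 10889) - 19951)/(5230 + S(17, -103)) = (√(1996 + 10889) - 19951)/(5230 + (1/205)*17) = (√12885 - 19951)/(5230 + 17/205) = (-19951 + √12885)/(1072167/205) = (-19951 + √12885)*(205/1072167) = -4089955/1072167 + 205*√12885/1072167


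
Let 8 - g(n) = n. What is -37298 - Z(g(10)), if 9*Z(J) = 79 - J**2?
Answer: -111919/3 ≈ -37306.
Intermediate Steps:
g(n) = 8 - n
Z(J) = 79/9 - J**2/9 (Z(J) = (79 - J**2)/9 = 79/9 - J**2/9)
-37298 - Z(g(10)) = -37298 - (79/9 - (8 - 1*10)**2/9) = -37298 - (79/9 - (8 - 10)**2/9) = -37298 - (79/9 - 1/9*(-2)**2) = -37298 - (79/9 - 1/9*4) = -37298 - (79/9 - 4/9) = -37298 - 1*25/3 = -37298 - 25/3 = -111919/3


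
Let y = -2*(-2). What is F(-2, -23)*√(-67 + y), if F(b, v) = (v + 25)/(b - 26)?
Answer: -3*I*√7/14 ≈ -0.56695*I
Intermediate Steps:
F(b, v) = (25 + v)/(-26 + b)
y = 4
F(-2, -23)*√(-67 + y) = ((25 - 23)/(-26 - 2))*√(-67 + 4) = (2/(-28))*√(-63) = (-1/28*2)*(3*I*√7) = -3*I*√7/14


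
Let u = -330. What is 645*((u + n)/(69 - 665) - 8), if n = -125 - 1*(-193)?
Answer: -1453185/298 ≈ -4876.5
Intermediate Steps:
n = 68 (n = -125 + 193 = 68)
645*((u + n)/(69 - 665) - 8) = 645*((-330 + 68)/(69 - 665) - 8) = 645*(-262/(-596) - 8) = 645*(-262*(-1/596) - 8) = 645*(131/298 - 8) = 645*(-2253/298) = -1453185/298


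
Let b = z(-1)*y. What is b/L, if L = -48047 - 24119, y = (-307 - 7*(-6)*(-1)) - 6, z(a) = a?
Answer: -355/72166 ≈ -0.0049192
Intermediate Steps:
y = -355 (y = (-307 + 42*(-1)) - 6 = (-307 - 42) - 6 = -349 - 6 = -355)
b = 355 (b = -1*(-355) = 355)
L = -72166
b/L = 355/(-72166) = 355*(-1/72166) = -355/72166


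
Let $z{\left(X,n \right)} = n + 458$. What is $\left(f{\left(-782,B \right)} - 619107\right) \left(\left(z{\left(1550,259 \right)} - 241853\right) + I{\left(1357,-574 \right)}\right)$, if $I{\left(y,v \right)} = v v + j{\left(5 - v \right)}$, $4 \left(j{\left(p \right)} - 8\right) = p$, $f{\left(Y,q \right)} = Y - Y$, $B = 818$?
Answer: $- \frac{219145923897}{4} \approx -5.4786 \cdot 10^{10}$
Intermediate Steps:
$f{\left(Y,q \right)} = 0$
$j{\left(p \right)} = 8 + \frac{p}{4}$
$I{\left(y,v \right)} = \frac{37}{4} + v^{2} - \frac{v}{4}$ ($I{\left(y,v \right)} = v v + \left(8 + \frac{5 - v}{4}\right) = v^{2} + \left(8 - \left(- \frac{5}{4} + \frac{v}{4}\right)\right) = v^{2} - \left(- \frac{37}{4} + \frac{v}{4}\right) = \frac{37}{4} + v^{2} - \frac{v}{4}$)
$z{\left(X,n \right)} = 458 + n$
$\left(f{\left(-782,B \right)} - 619107\right) \left(\left(z{\left(1550,259 \right)} - 241853\right) + I{\left(1357,-574 \right)}\right) = \left(0 - 619107\right) \left(\left(\left(458 + 259\right) - 241853\right) + \left(\frac{37}{4} + \left(-574\right)^{2} - - \frac{287}{2}\right)\right) = - 619107 \left(\left(717 - 241853\right) + \left(\frac{37}{4} + 329476 + \frac{287}{2}\right)\right) = - 619107 \left(-241136 + \frac{1318515}{4}\right) = \left(-619107\right) \frac{353971}{4} = - \frac{219145923897}{4}$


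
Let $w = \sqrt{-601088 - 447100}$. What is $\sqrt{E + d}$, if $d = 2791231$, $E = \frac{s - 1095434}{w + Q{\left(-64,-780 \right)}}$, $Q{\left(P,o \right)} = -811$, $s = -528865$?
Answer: $\sqrt{2791231 + \frac{1624299}{811 - 2 i \sqrt{262047}}} \approx 1670.9 + 0.292 i$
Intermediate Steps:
$w = 2 i \sqrt{262047}$ ($w = \sqrt{-1048188} = 2 i \sqrt{262047} \approx 1023.8 i$)
$E = - \frac{1624299}{-811 + 2 i \sqrt{262047}}$ ($E = \frac{-528865 - 1095434}{2 i \sqrt{262047} - 811} = - \frac{1624299}{-811 + 2 i \sqrt{262047}} \approx 772.2 + 974.83 i$)
$\sqrt{E + d} = \sqrt{\left(\frac{1317306489}{1705909} + \frac{3248598 i \sqrt{262047}}{1705909}\right) + 2791231} = \sqrt{\frac{4762903390468}{1705909} + \frac{3248598 i \sqrt{262047}}{1705909}}$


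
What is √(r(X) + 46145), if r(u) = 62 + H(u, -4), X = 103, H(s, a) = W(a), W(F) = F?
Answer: √46203 ≈ 214.95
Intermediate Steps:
H(s, a) = a
r(u) = 58 (r(u) = 62 - 4 = 58)
√(r(X) + 46145) = √(58 + 46145) = √46203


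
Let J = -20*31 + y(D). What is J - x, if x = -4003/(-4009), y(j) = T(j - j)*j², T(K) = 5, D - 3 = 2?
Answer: -1988458/4009 ≈ -496.00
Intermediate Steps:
D = 5 (D = 3 + 2 = 5)
y(j) = 5*j²
J = -495 (J = -20*31 + 5*5² = -620 + 5*25 = -620 + 125 = -495)
x = 4003/4009 (x = -4003*(-1/4009) = 4003/4009 ≈ 0.99850)
J - x = -495 - 1*4003/4009 = -495 - 4003/4009 = -1988458/4009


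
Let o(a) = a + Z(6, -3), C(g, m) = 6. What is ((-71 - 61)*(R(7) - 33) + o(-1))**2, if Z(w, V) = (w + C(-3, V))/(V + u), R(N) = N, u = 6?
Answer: 11799225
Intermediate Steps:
Z(w, V) = (6 + w)/(6 + V) (Z(w, V) = (w + 6)/(V + 6) = (6 + w)/(6 + V))
o(a) = 4 + a (o(a) = a + (6 + 6)/(6 - 3) = a + 12/3 = a + (1/3)*12 = a + 4 = 4 + a)
((-71 - 61)*(R(7) - 33) + o(-1))**2 = ((-71 - 61)*(7 - 33) + (4 - 1))**2 = (-132*(-26) + 3)**2 = (3432 + 3)**2 = 3435**2 = 11799225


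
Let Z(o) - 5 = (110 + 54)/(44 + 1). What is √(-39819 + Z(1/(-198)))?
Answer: I*√8957330/15 ≈ 199.53*I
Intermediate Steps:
Z(o) = 389/45 (Z(o) = 5 + (110 + 54)/(44 + 1) = 5 + 164/45 = 389/45)
√(-39819 + Z(1/(-198))) = √(-39819 + 389/45) = √(-1791466/45) = I*√8957330/15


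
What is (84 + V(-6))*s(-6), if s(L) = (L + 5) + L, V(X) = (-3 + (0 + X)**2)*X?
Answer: 798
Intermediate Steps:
V(X) = X*(-3 + X**2) (V(X) = (-3 + X**2)*X = X*(-3 + X**2))
s(L) = 5 + 2*L (s(L) = (5 + L) + L = 5 + 2*L)
(84 + V(-6))*s(-6) = (84 - 6*(-3 + (-6)**2))*(5 + 2*(-6)) = (84 - 6*(-3 + 36))*(5 - 12) = (84 - 6*33)*(-7) = (84 - 198)*(-7) = -114*(-7) = 798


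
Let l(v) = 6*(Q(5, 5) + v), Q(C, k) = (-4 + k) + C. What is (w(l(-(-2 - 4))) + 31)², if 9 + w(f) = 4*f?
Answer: 96100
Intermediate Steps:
Q(C, k) = -4 + C + k
l(v) = 36 + 6*v (l(v) = 6*((-4 + 5 + 5) + v) = 6*(6 + v) = 36 + 6*v)
w(f) = -9 + 4*f
(w(l(-(-2 - 4))) + 31)² = ((-9 + 4*(36 + 6*(-(-2 - 4)))) + 31)² = ((-9 + 4*(36 + 6*(-1*(-6)))) + 31)² = ((-9 + 4*(36 + 6*6)) + 31)² = ((-9 + 4*(36 + 36)) + 31)² = ((-9 + 4*72) + 31)² = ((-9 + 288) + 31)² = (279 + 31)² = 310² = 96100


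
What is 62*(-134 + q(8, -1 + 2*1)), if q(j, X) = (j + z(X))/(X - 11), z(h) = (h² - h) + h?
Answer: -41819/5 ≈ -8363.8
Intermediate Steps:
z(h) = h²
q(j, X) = (j + X²)/(-11 + X) (q(j, X) = (j + X²)/(X - 11) = (j + X²)/(-11 + X))
62*(-134 + q(8, -1 + 2*1)) = 62*(-134 + (8 + (-1 + 2*1)²)/(-11 + (-1 + 2*1))) = 62*(-134 + (8 + (-1 + 2)²)/(-11 + (-1 + 2))) = 62*(-134 + (8 + 1²)/(-11 + 1)) = 62*(-134 + (8 + 1)/(-10)) = 62*(-134 - ⅒*9) = 62*(-134 - 9/10) = 62*(-1349/10) = -41819/5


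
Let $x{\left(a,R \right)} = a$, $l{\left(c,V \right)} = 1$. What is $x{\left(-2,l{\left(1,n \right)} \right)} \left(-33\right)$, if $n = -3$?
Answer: $66$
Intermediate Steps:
$x{\left(-2,l{\left(1,n \right)} \right)} \left(-33\right) = \left(-2\right) \left(-33\right) = 66$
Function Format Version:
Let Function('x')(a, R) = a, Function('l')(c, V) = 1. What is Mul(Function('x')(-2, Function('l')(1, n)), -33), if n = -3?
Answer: 66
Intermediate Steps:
Mul(Function('x')(-2, Function('l')(1, n)), -33) = Mul(-2, -33) = 66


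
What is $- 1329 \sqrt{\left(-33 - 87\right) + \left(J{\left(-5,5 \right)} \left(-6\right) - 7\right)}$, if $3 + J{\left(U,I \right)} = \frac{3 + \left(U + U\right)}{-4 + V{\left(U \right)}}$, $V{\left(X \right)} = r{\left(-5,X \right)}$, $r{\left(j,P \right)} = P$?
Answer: $- 443 i \sqrt{1023} \approx - 14169.0 i$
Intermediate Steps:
$V{\left(X \right)} = X$
$J{\left(U,I \right)} = -3 + \frac{3 + 2 U}{-4 + U}$ ($J{\left(U,I \right)} = -3 + \frac{3 + \left(U + U\right)}{-4 + U} = -3 + \frac{3 + 2 U}{-4 + U}$)
$- 1329 \sqrt{\left(-33 - 87\right) + \left(J{\left(-5,5 \right)} \left(-6\right) - 7\right)} = - 1329 \sqrt{\left(-33 - 87\right) - \left(7 - \frac{15 - -5}{-4 - 5} \left(-6\right)\right)} = - 1329 \sqrt{-120 - \left(7 - \frac{15 + 5}{-9} \left(-6\right)\right)} = - 1329 \sqrt{-120 - \left(7 - \left(- \frac{1}{9}\right) 20 \left(-6\right)\right)} = - 1329 \sqrt{-120 - - \frac{19}{3}} = - 1329 \sqrt{-120 + \left(\frac{40}{3} - 7\right)} = - 1329 \sqrt{-120 + \frac{19}{3}} = - 1329 \sqrt{- \frac{341}{3}} = - 1329 \frac{i \sqrt{1023}}{3} = - 443 i \sqrt{1023}$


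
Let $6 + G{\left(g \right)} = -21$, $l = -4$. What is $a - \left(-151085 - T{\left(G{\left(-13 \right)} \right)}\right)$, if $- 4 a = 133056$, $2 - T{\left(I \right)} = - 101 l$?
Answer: $117419$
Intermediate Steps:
$G{\left(g \right)} = -27$ ($G{\left(g \right)} = -6 - 21 = -27$)
$T{\left(I \right)} = -402$ ($T{\left(I \right)} = 2 - \left(-101\right) \left(-4\right) = 2 - 404 = -402$)
$a = -33264$ ($a = \left(- \frac{1}{4}\right) 133056 = -33264$)
$a - \left(-151085 - T{\left(G{\left(-13 \right)} \right)}\right) = -33264 - \left(-151085 - -402\right) = -33264 - \left(-151085 + 402\right) = -33264 - -150683 = -33264 + 150683 = 117419$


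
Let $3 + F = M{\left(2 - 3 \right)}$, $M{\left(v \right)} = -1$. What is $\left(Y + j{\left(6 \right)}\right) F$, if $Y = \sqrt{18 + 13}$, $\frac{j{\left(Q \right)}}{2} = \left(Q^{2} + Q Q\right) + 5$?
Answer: $-616 - 4 \sqrt{31} \approx -638.27$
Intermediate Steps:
$j{\left(Q \right)} = 10 + 4 Q^{2}$ ($j{\left(Q \right)} = 2 \left(\left(Q^{2} + Q Q\right) + 5\right) = 2 \left(\left(Q^{2} + Q^{2}\right) + 5\right) = 2 \left(2 Q^{2} + 5\right) = 2 \left(5 + 2 Q^{2}\right) = 10 + 4 Q^{2}$)
$Y = \sqrt{31} \approx 5.5678$
$F = -4$ ($F = -3 - 1 = -4$)
$\left(Y + j{\left(6 \right)}\right) F = \left(\sqrt{31} + \left(10 + 4 \cdot 6^{2}\right)\right) \left(-4\right) = \left(\sqrt{31} + \left(10 + 4 \cdot 36\right)\right) \left(-4\right) = \left(\sqrt{31} + \left(10 + 144\right)\right) \left(-4\right) = \left(\sqrt{31} + 154\right) \left(-4\right) = \left(154 + \sqrt{31}\right) \left(-4\right) = -616 - 4 \sqrt{31}$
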